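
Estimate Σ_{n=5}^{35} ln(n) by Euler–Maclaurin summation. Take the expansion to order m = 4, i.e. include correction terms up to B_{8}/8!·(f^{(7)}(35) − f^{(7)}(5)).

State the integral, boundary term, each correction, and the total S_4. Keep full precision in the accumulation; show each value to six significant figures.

S_4 ≈ 88.9581

∫_5^35 ln(x) dx evaluates to 86.3900.
½[f(5) + f(35)] = ½[1.60944 + 3.55535] = 2.58239.
Running total after boundary: 88.9724.
Correction k=1: B_{2}/2! · (f^{(1)}(35) − f^{(1)}(5)) = 1/12 · (0.0285714 − 0.200000) = -0.0142857.
Partial sum through k=1: 88.9581.
Correction k=2: B_{4}/4! · (f^{(3)}(35) − f^{(3)}(5)) = −1/720 · (4.66472e-05 − 0.0160000) = 2.21574e-05.
Partial sum through k=2: 88.9581.
Correction k=3: B_{6}/6! · (f^{(5)}(35) − f^{(5)}(5)) = 1/30240 · (4.56952e-07 − 0.00768000) = -2.53953e-07.
Partial sum through k=3: 88.9581.
Correction k=4: B_{8}/8! · (f^{(7)}(35) − f^{(7)}(5)) = −1/1209600 · (1.11907e-08 − 0.00921600) = 7.61904e-09.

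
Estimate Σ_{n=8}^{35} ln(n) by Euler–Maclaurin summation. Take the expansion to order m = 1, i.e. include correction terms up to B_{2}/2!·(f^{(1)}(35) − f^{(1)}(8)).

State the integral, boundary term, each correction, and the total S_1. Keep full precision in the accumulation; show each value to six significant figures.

∫_8^35 ln(x) dx evaluates to 80.8016.
½[f(8) + f(35)] = ½[2.07944 + 3.55535] = 2.81739.
So far: 83.6190.
k=1: B_{2}/(2)! × [f^{(1)}(35) − f^{(1)}(8)] = 1/12 × (0.0285714 − 0.125000) = -0.00803571.

S_1 ≈ 83.6110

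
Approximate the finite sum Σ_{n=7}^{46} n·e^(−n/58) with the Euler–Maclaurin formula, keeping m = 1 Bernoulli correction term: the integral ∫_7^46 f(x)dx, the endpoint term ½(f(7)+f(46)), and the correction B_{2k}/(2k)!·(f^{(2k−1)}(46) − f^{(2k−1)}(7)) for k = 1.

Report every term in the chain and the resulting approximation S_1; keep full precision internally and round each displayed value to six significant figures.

∫_7^46 x·e^(−x/58) dx evaluates to 612.276.
Endpoint term: (f(7) + f(46))/2 = (6.20416 + 20.8122)/2 = 13.5082.
Running total after boundary: 625.784.
Order-1 term: 1/12 · (0.0936080 − 0.779341) = -0.0571444.

S_1 ≈ 625.727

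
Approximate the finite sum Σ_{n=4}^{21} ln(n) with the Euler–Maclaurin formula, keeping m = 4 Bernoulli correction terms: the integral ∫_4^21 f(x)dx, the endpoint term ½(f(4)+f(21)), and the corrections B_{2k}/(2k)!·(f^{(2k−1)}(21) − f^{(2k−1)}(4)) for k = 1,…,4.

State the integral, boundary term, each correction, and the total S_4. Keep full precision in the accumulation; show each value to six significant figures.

S_4 ≈ 43.5884

∫_4^21 ln(x) dx evaluates to 41.3898.
Boundary: ½(f(4) + f(21)) = ½(1.38629 + 3.04452) = 2.21541.
Integral + boundary = 43.6052.
k=1: B_{2}/(2)! × [f^{(1)}(21) − f^{(1)}(4)] = 1/12 × (0.0476190 − 0.250000) = -0.0168651.
After k=1: 43.5883.
k=2: B_{4}/(4)! × [f^{(3)}(21) − f^{(3)}(4)] = −1/720 × (0.000215959 − 0.0312500) = 4.31028e-05.
After k=2: 43.5884.
k=3: B_{6}/(6)! × [f^{(5)}(21) − f^{(5)}(4)] = 1/30240 × (5.87645e-06 − 0.0234375) = -7.74855e-07.
After k=3: 43.5884.
k=4: B_{8}/(8)! × [f^{(7)}(21) − f^{(7)}(4)] = −1/1209600 × (3.99758e-07 − 0.0439453) = 3.63301e-08.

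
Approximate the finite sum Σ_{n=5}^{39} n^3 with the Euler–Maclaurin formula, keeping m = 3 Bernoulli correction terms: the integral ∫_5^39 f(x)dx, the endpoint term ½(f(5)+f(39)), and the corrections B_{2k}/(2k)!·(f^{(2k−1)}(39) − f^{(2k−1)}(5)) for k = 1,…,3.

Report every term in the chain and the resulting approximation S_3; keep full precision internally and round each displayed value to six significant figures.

Integral: ∫_5^39 x^3 dx = 578204.
Boundary: ½(f(5) + f(39)) = ½(125.000 + 59319.0) = 29722.0.
Running total after boundary: 607926.
k=1: B_{2}/(2)! × [f^{(1)}(39) − f^{(1)}(5)] = 1/12 × (4563.00 − 75.0000) = 374.000.
After k=1: 608300.
k=2: B_{4}/(4)! × [f^{(3)}(39) − f^{(3)}(5)] = −1/720 × (6.00000 − 6.00000) = 0.00000.
After k=2: 608300.
k=3: B_{6}/(6)! × [f^{(5)}(39) − f^{(5)}(5)] = 1/30240 × (0.00000 − 0.00000) = 0.00000.

S_3 ≈ 608300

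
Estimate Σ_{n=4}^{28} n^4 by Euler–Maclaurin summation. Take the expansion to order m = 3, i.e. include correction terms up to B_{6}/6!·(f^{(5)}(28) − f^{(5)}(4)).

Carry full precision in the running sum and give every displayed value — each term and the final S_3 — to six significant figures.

S_3 ≈ 3.75662e+06

∫_4^28 x^4 dx evaluates to 3.44187e+06.
Endpoint term: (f(4) + f(28))/2 = (256.000 + 614656)/2 = 307456.
Integral + boundary = 3.74932e+06.
k=1: B_{2}/(2)! × [f^{(1)}(28) − f^{(1)}(4)] = 1/12 × (87808.0 − 256.000) = 7296.00.
Partial sum through k=1: 3.75662e+06.
k=2: B_{4}/(4)! × [f^{(3)}(28) − f^{(3)}(4)] = −1/720 × (672.000 − 96.0000) = -0.800000.
Partial sum through k=2: 3.75662e+06.
k=3: B_{6}/(6)! × [f^{(5)}(28) − f^{(5)}(4)] = 1/30240 × (0.00000 − 0.00000) = 0.00000.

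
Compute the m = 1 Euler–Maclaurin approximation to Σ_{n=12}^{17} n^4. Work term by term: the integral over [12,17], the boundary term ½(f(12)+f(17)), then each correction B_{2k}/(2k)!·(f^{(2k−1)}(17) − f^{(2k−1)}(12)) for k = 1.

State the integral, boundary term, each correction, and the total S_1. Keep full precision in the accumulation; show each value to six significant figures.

Integral: ∫_12^17 x^4 dx = 234205.
Endpoint term: (f(12) + f(17))/2 = (20736.0 + 83521.0)/2 = 52128.5.
Running total after boundary: 286334.
Order-1 term: 1/12 · (19652.0 − 6912.00) = 1061.67.

S_1 ≈ 287395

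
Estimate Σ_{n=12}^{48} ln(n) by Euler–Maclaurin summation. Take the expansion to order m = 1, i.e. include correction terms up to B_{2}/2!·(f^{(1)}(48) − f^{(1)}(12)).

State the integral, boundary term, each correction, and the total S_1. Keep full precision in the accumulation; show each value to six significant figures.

S_1 ≈ 123.172

Integral: ∫_12^48 ln(x) dx = 119.999.
Boundary: ½(f(12) + f(48)) = ½(2.48491 + 3.87120) = 3.17805.
Integral + boundary = 123.177.
Correction k=1: B_{2}/2! · (f^{(1)}(48) − f^{(1)}(12)) = 1/12 · (0.0208333 − 0.0833333) = -0.00520833.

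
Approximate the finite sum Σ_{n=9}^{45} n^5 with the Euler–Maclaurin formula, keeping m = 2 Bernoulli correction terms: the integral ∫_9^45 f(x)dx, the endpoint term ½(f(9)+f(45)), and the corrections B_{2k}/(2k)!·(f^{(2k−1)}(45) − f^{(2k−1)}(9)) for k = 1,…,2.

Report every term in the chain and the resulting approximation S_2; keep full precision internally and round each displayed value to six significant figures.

The integral term ∫_9^45 x^5 dx = 1.38387e+09.
Endpoint term: (f(9) + f(45))/2 = (59049.0 + 1.84528e+08)/2 = 9.22936e+07.
Integral + boundary = 1.47617e+09.
k=1: B_{2}/(2)! × [f^{(1)}(45) − f^{(1)}(9)] = 1/12 × (2.05031e+07 − 32805.0) = 1.70586e+06.
Running total after k=1: 1.47787e+09.
k=2: B_{4}/(4)! × [f^{(3)}(45) − f^{(3)}(9)] = −1/720 × (121500 − 4860.00) = -162.000.

S_2 ≈ 1.47787e+09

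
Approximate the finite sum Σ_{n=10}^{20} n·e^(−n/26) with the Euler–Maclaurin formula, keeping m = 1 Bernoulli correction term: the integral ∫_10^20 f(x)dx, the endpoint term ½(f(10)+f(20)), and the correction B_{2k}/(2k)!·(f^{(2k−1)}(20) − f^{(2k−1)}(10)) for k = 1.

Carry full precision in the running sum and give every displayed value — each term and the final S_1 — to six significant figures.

S_1 ≈ 90.9683

∫_10^20 x·e^(−x/26) dx evaluates to 82.9570.
Endpoint term: (f(10) + f(20))/2 = (6.80712 + 9.26739)/2 = 8.03726.
Running total after boundary: 90.9943.
k=1: B_{2}/(2)! × [f^{(1)}(20) − f^{(1)}(10)] = 1/12 × (0.106931 − 0.418900) = -0.0259974.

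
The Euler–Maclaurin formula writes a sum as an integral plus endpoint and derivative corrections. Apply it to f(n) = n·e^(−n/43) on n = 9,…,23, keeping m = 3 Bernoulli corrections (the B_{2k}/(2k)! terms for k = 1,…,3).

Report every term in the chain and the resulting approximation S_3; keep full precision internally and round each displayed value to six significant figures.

S_3 ≈ 161.764

∫_9^23 x·e^(−x/43) dx evaluates to 151.409.
½[f(9) + f(23)] = ½[7.30035 + 13.4720] = 10.3862.
Integral + boundary = 161.795.
k=1: B_{2}/(2)! × [f^{(1)}(23) − f^{(1)}(9)] = 1/12 × (0.272436 − 0.641374) = -0.0307449.
After k=1: 161.764.
k=2: B_{4}/(4)! × [f^{(3)}(23) − f^{(3)}(9)] = −1/720 × (0.000780914 − 0.00122427) = 6.15771e-07.
After k=2: 161.764.
k=3: B_{6}/(6)! × [f^{(5)}(23) − f^{(5)}(9)] = 1/30240 × (7.65001e-07 − 1.13665e-06) = -1.22899e-11.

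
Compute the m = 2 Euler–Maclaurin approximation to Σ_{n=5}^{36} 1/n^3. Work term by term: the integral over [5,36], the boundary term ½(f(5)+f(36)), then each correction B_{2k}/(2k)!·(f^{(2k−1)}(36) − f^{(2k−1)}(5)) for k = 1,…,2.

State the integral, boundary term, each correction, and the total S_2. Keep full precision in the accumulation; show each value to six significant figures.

S_2 ≈ 0.0240194

Integral: ∫_5^36 1/x^3 dx = 0.0196142.
½[f(5) + f(36)] = ½[0.00800000 + 2.14335e-05] = 0.00401072.
So far: 0.0236249.
Correction k=1: B_{2}/2! · (f^{(1)}(36) − f^{(1)}(5)) = 1/12 · (-1.78612e-06 − (-0.00480000)) = 0.000399851.
Running total after k=1: 0.0240248.
Correction k=2: B_{4}/4! · (f^{(3)}(36) − f^{(3)}(5)) = −1/720 · (-2.75636e-08 − (-0.00384000)) = -5.33330e-06.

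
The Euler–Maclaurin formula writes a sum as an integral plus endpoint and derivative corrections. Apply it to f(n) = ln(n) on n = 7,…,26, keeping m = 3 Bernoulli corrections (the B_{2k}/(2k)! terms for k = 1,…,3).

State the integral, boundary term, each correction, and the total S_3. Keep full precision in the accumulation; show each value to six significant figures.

S_3 ≈ 54.6825

Integral: ∫_7^26 ln(x) dx = 52.0891.
Boundary: ½(f(7) + f(26)) = ½(1.94591 + 3.25810) = 2.60200.
So far: 54.6911.
Correction k=1: B_{2}/2! · (f^{(1)}(26) − f^{(1)}(7)) = 1/12 · (0.0384615 − 0.142857) = -0.00869963.
Partial sum through k=1: 54.6824.
Correction k=2: B_{4}/4! · (f^{(3)}(26) − f^{(3)}(7)) = −1/720 · (0.000113792 − 0.00583090) = 7.94043e-06.
Partial sum through k=2: 54.6825.
Correction k=3: B_{6}/6! · (f^{(5)}(26) − f^{(5)}(7)) = 1/30240 · (2.01997e-06 − 0.00142798) = -4.71546e-08.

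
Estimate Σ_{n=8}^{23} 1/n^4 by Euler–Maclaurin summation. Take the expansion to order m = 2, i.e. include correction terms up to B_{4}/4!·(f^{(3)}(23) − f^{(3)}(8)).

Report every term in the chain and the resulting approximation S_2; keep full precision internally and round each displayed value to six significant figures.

S_2 ≈ 0.000757544

∫_8^23 1/x^4 dx evaluates to 0.000623645.
½[f(8) + f(23)] = ½[0.000244141 + 3.57346e-06] = 0.000123857.
So far: 0.000747502.
k=1: B_{2}/(2)! × [f^{(1)}(23) − f^{(1)}(8)] = 1/12 × (-6.21471e-07 − (-0.000122070)) = 1.01207e-05.
Partial sum through k=1: 0.000757623.
k=2: B_{4}/(4)! × [f^{(3)}(23) − f^{(3)}(8)] = −1/720 × (-3.52441e-08 − (-5.72205e-05)) = -7.94239e-08.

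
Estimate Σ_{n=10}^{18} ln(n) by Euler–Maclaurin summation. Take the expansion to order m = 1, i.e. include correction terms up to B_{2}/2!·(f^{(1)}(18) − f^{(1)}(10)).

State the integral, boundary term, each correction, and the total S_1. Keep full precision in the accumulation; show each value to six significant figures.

S_1 ≈ 23.5936

Integral: ∫_10^18 ln(x) dx = 21.0008.
Boundary: ½(f(10) + f(18)) = ½(2.30259 + 2.89037) = 2.59648.
Running total after boundary: 23.5973.
k=1: B_{2}/(2)! × [f^{(1)}(18) − f^{(1)}(10)] = 1/12 × (0.0555556 − 0.100000) = -0.00370370.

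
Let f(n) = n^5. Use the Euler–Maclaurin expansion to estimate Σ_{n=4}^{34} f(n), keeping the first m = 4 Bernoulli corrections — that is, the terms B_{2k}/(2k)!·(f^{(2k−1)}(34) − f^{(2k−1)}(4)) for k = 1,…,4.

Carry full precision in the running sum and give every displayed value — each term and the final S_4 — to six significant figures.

S_4 ≈ 2.80742e+08

∫_4^34 x^5 dx evaluates to 2.57467e+08.
Boundary: ½(f(4) + f(34)) = ½(1024.00 + 4.54354e+07) = 2.27182e+07.
So far: 2.80185e+08.
Correction k=1: B_{2}/2! · (f^{(1)}(34) − f^{(1)}(4)) = 1/12 · (6.68168e+06 − 1280.00) = 556700.
Running total after k=1: 2.80742e+08.
Correction k=2: B_{4}/4! · (f^{(3)}(34) − f^{(3)}(4)) = −1/720 · (69360.0 − 960.000) = -95.0000.
Running total after k=2: 2.80742e+08.
Correction k=3: B_{6}/6! · (f^{(5)}(34) − f^{(5)}(4)) = 1/30240 · (120.000 − 120.000) = 0.00000.
Running total after k=3: 2.80742e+08.
Correction k=4: B_{8}/8! · (f^{(7)}(34) − f^{(7)}(4)) = −1/1209600 · (0.00000 − 0.00000) = 0.00000.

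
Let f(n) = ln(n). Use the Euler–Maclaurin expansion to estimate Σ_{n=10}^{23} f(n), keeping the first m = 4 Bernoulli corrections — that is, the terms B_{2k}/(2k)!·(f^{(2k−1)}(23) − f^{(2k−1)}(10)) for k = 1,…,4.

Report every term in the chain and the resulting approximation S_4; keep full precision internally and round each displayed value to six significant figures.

S_4 ≈ 38.8048

Integral: ∫_10^23 ln(x) dx = 36.0905.
½[f(10) + f(23)] = ½[2.30259 + 3.13549] = 2.71904.
Running total after boundary: 38.8096.
Correction k=1: B_{2}/2! · (f^{(1)}(23) − f^{(1)}(10)) = 1/12 · (0.0434783 − 0.100000) = -0.00471014.
Running total after k=1: 38.8048.
Correction k=2: B_{4}/4! · (f^{(3)}(23) − f^{(3)}(10)) = −1/720 · (0.000164379 − 0.00200000) = 2.54947e-06.
Running total after k=2: 38.8048.
Correction k=3: B_{6}/6! · (f^{(5)}(23) − f^{(5)}(10)) = 1/30240 · (3.72883e-06 − 0.000240000) = -7.81320e-09.
Running total after k=3: 38.8048.
Correction k=4: B_{8}/8! · (f^{(7)}(23) − f^{(7)}(10)) = −1/1209600 · (2.11465e-07 − 7.20000e-05) = 5.93490e-11.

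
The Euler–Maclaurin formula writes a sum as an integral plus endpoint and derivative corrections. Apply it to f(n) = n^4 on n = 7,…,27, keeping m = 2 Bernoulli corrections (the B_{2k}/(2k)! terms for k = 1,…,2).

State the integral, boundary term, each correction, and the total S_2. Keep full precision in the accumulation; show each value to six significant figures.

Integral: ∫_7^27 x^4 dx = 2.86642e+06.
½[f(7) + f(27)] = ½[2401.00 + 531441] = 266921.
So far: 3.13334e+06.
k=1: B_{2}/(2)! × [f^{(1)}(27) − f^{(1)}(7)] = 1/12 × (78732.0 − 1372.00) = 6446.67.
Partial sum through k=1: 3.13979e+06.
k=2: B_{4}/(4)! × [f^{(3)}(27) − f^{(3)}(7)] = −1/720 × (648.000 − 168.000) = -0.666667.

S_2 ≈ 3.13979e+06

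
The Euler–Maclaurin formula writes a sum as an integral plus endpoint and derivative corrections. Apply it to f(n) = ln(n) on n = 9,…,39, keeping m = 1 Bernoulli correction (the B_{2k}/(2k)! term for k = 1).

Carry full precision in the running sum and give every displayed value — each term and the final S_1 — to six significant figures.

∫_9^39 ln(x) dx evaluates to 93.1039.
Boundary: ½(f(9) + f(39)) = ½(2.19722 + 3.66356) = 2.93039.
Integral + boundary = 96.0343.
Order-1 term: 1/12 · (0.0256410 − 0.111111) = -0.00712251.

S_1 ≈ 96.0272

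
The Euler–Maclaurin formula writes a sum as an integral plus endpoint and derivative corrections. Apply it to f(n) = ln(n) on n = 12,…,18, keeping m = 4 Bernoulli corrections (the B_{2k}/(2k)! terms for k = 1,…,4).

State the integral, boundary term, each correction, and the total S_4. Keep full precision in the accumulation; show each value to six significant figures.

The integral term ∫_12^18 ln(x) dx = 16.2078.
Boundary: ½(f(12) + f(18)) = ½(2.48491 + 2.89037) = 2.68764.
Integral + boundary = 18.8955.
Correction k=1: B_{2}/2! · (f^{(1)}(18) − f^{(1)}(12)) = 1/12 · (0.0555556 − 0.0833333) = -0.00231481.
After k=1: 18.8931.
Correction k=2: B_{4}/4! · (f^{(3)}(18) − f^{(3)}(12)) = −1/720 · (0.000342936 − 0.00115741) = 1.13121e-06.
After k=2: 18.8931.
Correction k=3: B_{6}/6! · (f^{(5)}(18) − f^{(5)}(12)) = 1/30240 · (1.27013e-05 − 9.64506e-05) = -2.76949e-09.
After k=3: 18.8931.
Correction k=4: B_{8}/8! · (f^{(7)}(18) − f^{(7)}(12)) = −1/1209600 · (1.17605e-06 − 2.00939e-05) = 1.56397e-11.

S_4 ≈ 18.8931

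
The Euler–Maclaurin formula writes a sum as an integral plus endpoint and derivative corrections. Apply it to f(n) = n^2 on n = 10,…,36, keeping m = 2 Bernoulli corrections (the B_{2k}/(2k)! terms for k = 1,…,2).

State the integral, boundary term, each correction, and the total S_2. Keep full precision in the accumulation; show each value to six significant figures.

Integral: ∫_10^36 x^2 dx = 15218.7.
Boundary: ½(f(10) + f(36)) = ½(100.000 + 1296.00) = 698.000.
Running total after boundary: 15916.7.
Order-1 term: 1/12 · (72.0000 − 20.0000) = 4.33333.
Partial sum through k=1: 15921.0.
Order-2 term: −1/720 · (0.00000 − 0.00000) = 0.00000.

S_2 ≈ 15921.0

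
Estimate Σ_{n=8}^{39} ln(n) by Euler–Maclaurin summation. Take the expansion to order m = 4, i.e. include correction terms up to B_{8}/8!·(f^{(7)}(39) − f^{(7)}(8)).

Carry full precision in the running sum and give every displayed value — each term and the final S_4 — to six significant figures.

∫_8^39 ln(x) dx evaluates to 95.2434.
Boundary: ½(f(8) + f(39)) = ½(2.07944 + 3.66356) = 2.87150.
So far: 98.1149.
Correction k=1: B_{2}/2! · (f^{(1)}(39) − f^{(1)}(8)) = 1/12 · (0.0256410 − 0.125000) = -0.00827991.
After k=1: 98.1066.
Correction k=2: B_{4}/4! · (f^{(3)}(39) − f^{(3)}(8)) = −1/720 · (3.37160e-05 − 0.00390625) = 5.37852e-06.
After k=2: 98.1066.
Correction k=3: B_{6}/6! · (f^{(5)}(39) − f^{(5)}(8)) = 1/30240 · (2.66004e-07 − 0.000732422) = -2.42115e-08.
After k=3: 98.1066.
Correction k=4: B_{8}/8! · (f^{(7)}(39) − f^{(7)}(8)) = −1/1209600 · (5.24663e-09 − 0.000343323) = 2.83827e-10.

S_4 ≈ 98.1066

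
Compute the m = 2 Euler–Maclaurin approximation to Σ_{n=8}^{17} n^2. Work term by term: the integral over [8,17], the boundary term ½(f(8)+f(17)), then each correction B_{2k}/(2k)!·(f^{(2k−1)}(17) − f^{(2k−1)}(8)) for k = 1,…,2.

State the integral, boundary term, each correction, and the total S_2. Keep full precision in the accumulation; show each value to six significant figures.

The integral term ∫_8^17 x^2 dx = 1467.00.
½[f(8) + f(17)] = ½[64.0000 + 289.000] = 176.500.
So far: 1643.50.
Order-1 term: 1/12 · (34.0000 − 16.0000) = 1.50000.
After k=1: 1645.00.
Order-2 term: −1/720 · (0.00000 − 0.00000) = 0.00000.

S_2 ≈ 1645.00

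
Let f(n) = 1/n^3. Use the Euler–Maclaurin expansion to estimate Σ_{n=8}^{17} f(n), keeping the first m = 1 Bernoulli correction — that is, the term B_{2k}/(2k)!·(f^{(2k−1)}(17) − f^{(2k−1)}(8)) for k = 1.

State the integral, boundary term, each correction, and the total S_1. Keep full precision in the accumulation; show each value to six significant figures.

S_1 ≈ 0.00721877

Integral: ∫_8^17 1/x^3 dx = 0.00608240.
Boundary: ½(f(8) + f(17)) = ½(0.00195312 + 0.000203542) = 0.00107833.
Integral + boundary = 0.00716073.
Correction k=1: B_{2}/2! · (f^{(1)}(17) − f^{(1)}(8)) = 1/12 · (-3.59191e-05 − (-0.000732422)) = 5.80419e-05.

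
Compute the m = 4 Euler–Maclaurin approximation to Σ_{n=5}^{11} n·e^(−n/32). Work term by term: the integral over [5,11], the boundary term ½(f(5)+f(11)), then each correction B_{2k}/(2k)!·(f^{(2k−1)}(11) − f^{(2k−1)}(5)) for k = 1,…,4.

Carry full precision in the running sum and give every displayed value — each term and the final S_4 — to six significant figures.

S_4 ≈ 43.0158

Integral: ∫_5^11 x·e^(−x/32) dx = 36.9988.
Endpoint term: (f(5) + f(11))/2 = (4.27673 + 7.80017)/2 = 6.03845.
So far: 43.0372.
Order-1 term: 1/12 · (0.465351 − 0.721698) = -0.0213622.
After k=1: 43.0158.
Order-2 term: −1/720 · (0.00183942 − 0.00237538) = 7.44392e-07.
After k=2: 43.0158.
Order-3 term: 1/30240 · (3.14882e-06 − 3.95115e-06) = -2.65321e-11.
After k=3: 43.0158.
Order-4 term: −1/1209600 · (4.39583e-09 − 5.45175e-09) = 8.72947e-16.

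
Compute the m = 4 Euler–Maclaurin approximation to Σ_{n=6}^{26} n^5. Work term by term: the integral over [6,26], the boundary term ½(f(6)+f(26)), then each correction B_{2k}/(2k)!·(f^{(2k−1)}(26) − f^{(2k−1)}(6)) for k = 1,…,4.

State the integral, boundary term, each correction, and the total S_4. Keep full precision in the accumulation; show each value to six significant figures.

The integral term ∫_6^26 x^5 dx = 5.14782e+07.
Boundary: ½(f(6) + f(26)) = ½(7776.00 + 1.18814e+07) = 5.94458e+06.
Running total after boundary: 5.74228e+07.
Order-1 term: 1/12 · (2.28488e+06 − 6480.00) = 189867.
After k=1: 5.76126e+07.
Order-2 term: −1/720 · (40560.0 − 2160.00) = -53.3333.
After k=2: 5.76126e+07.
Order-3 term: 1/30240 · (120.000 − 120.000) = 0.00000.
After k=3: 5.76126e+07.
Order-4 term: −1/1209600 · (0.00000 − 0.00000) = 0.00000.

S_4 ≈ 5.76126e+07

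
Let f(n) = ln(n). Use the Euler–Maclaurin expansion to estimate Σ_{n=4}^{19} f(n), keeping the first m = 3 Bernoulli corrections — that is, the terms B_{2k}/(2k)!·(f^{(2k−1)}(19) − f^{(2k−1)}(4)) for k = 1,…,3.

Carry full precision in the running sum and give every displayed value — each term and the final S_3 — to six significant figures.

The integral term ∫_4^19 ln(x) dx = 35.3992.
½[f(4) + f(19)] = ½[1.38629 + 2.94444] = 2.16537.
So far: 37.5645.
k=1: B_{2}/(2)! × [f^{(1)}(19) − f^{(1)}(4)] = 1/12 × (0.0526316 − 0.250000) = -0.0164474.
After k=1: 37.5481.
k=2: B_{4}/(4)! × [f^{(3)}(19) − f^{(3)}(4)] = −1/720 × (0.000291588 − 0.0312500) = 4.29978e-05.
After k=2: 37.5481.
k=3: B_{6}/(6)! × [f^{(5)}(19) − f^{(5)}(4)] = 1/30240 × (9.69267e-06 − 0.0234375) = -7.74729e-07.

S_3 ≈ 37.5481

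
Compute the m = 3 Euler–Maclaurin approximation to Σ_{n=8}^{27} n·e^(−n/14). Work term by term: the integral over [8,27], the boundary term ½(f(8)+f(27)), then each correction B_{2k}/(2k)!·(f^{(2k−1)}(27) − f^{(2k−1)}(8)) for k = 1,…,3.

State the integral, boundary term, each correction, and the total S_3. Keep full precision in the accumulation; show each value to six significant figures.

∫_8^27 x·e^(−x/14) dx evaluates to 90.4990.
½[f(8) + f(27)] = ½[4.51774 + 3.92460] = 4.22117.
Integral + boundary = 94.7202.
k=1: B_{2}/(2)! × [f^{(1)}(27) − f^{(1)}(8)] = 1/12 × (-0.134973 − 0.242022) = -0.0314163.
Partial sum through k=1: 94.6888.
k=2: B_{4}/(4)! × [f^{(3)}(27) − f^{(3)}(8)] = −1/720 × (0.000794583 − 0.00699724) = 8.61480e-06.
Partial sum through k=2: 94.6888.
k=3: B_{6}/(6)! × [f^{(5)}(27) − f^{(5)}(8)] = 1/30240 × (1.16215e-05 − 6.51003e-05) = -1.76848e-09.

S_3 ≈ 94.6888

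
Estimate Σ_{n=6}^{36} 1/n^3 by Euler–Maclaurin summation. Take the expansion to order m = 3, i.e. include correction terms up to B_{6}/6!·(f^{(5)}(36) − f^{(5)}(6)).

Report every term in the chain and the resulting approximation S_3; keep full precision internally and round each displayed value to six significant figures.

S_3 ≈ 0.0160196

Integral: ∫_6^36 1/x^3 dx = 0.0135031.
½[f(6) + f(36)] = ½[0.00462963 + 2.14335e-05] = 0.00232553.
So far: 0.0158286.
k=1: B_{2}/(2)! × [f^{(1)}(36) − f^{(1)}(6)] = 1/12 × (-1.78612e-06 − (-0.00231481)) = 0.000192752.
Partial sum through k=1: 0.0160214.
k=2: B_{4}/(4)! × [f^{(3)}(36) − f^{(3)}(6)] = −1/720 × (-2.75636e-08 − (-0.00128601)) = -1.78608e-06.
Partial sum through k=2: 0.0160196.
k=3: B_{6}/(6)! × [f^{(5)}(36) − f^{(5)}(6)] = 1/30240 × (-8.93265e-10 − (-0.00150034)) = 4.96145e-08.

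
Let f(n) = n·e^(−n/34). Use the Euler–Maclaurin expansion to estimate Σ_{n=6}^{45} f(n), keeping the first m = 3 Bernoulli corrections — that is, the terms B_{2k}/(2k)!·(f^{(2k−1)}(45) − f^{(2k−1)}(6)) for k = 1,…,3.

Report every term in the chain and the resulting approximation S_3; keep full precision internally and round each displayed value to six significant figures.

S_3 ≈ 433.426

∫_6^45 x·e^(−x/34) dx evaluates to 424.986.
Endpoint term: (f(6) + f(45))/2 = (5.02934 + 11.9787)/2 = 8.50404.
Integral + boundary = 433.490.
k=1: B_{2}/(2)! × [f^{(1)}(45) − f^{(1)}(6)] = 1/12 × (-0.0861216 − 0.690302) = -0.0647019.
Running total after k=1: 433.426.
k=2: B_{4}/(4)! × [f^{(3)}(45) − f^{(3)}(6)] = −1/720 × (0.000386044 − 0.00204736) = 2.30738e-06.
Running total after k=2: 433.426.
k=3: B_{6}/(6)! × [f^{(5)}(45) − f^{(5)}(6)] = 1/30240 × (7.32342e-07 − 3.02558e-06) = -7.58347e-11.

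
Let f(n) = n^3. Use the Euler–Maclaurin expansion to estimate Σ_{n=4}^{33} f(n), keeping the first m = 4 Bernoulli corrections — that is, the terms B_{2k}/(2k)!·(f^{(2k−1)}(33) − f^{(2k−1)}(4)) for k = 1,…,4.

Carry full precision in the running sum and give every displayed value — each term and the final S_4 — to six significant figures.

S_4 ≈ 314685

The integral term ∫_4^33 x^3 dx = 296416.
Boundary: ½(f(4) + f(33)) = ½(64.0000 + 35937.0) = 18000.5.
Running total after boundary: 314417.
k=1: B_{2}/(2)! × [f^{(1)}(33) − f^{(1)}(4)] = 1/12 × (3267.00 − 48.0000) = 268.250.
Partial sum through k=1: 314685.
k=2: B_{4}/(4)! × [f^{(3)}(33) − f^{(3)}(4)] = −1/720 × (6.00000 − 6.00000) = 0.00000.
Partial sum through k=2: 314685.
k=3: B_{6}/(6)! × [f^{(5)}(33) − f^{(5)}(4)] = 1/30240 × (0.00000 − 0.00000) = 0.00000.
Partial sum through k=3: 314685.
k=4: B_{8}/(8)! × [f^{(7)}(33) − f^{(7)}(4)] = −1/1209600 × (0.00000 − 0.00000) = 0.00000.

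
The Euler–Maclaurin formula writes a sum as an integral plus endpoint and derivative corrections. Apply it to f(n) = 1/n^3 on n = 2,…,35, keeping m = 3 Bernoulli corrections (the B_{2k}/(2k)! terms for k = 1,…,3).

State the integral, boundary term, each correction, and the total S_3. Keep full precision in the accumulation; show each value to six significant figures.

Integral: ∫_2^35 1/x^3 dx = 0.124592.
Endpoint term: (f(2) + f(35))/2 = (0.125000 + 2.33236e-05)/2 = 0.0625117.
Integral + boundary = 0.187103.
Correction k=1: B_{2}/2! · (f^{(1)}(35) − f^{(1)}(2)) = 1/12 · (-1.99917e-06 − (-0.187500)) = 0.0156248.
Running total after k=1: 0.202728.
Correction k=2: B_{4}/4! · (f^{(3)}(35) − f^{(3)}(2)) = −1/720 · (-3.26395e-08 − (-0.937500)) = -0.00130208.
Running total after k=2: 0.201426.
Correction k=3: B_{6}/6! · (f^{(5)}(35) − f^{(5)}(2)) = 1/30240 · (-1.11907e-09 − (-9.84375)) = 0.000325521.

S_3 ≈ 0.201752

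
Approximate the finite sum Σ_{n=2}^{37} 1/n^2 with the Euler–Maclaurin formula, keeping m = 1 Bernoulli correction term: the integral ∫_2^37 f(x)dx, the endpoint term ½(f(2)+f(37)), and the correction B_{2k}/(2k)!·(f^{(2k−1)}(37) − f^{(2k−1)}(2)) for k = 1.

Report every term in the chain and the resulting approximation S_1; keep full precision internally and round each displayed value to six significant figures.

Integral: ∫_2^37 1/x^2 dx = 0.472973.
Boundary: ½(f(2) + f(37)) = ½(0.250000 + 0.000730460) = 0.125365.
Running total after boundary: 0.598338.
k=1: B_{2}/(2)! × [f^{(1)}(37) − f^{(1)}(2)] = 1/12 × (-3.94843e-05 − (-0.250000)) = 0.0208300.

S_1 ≈ 0.619168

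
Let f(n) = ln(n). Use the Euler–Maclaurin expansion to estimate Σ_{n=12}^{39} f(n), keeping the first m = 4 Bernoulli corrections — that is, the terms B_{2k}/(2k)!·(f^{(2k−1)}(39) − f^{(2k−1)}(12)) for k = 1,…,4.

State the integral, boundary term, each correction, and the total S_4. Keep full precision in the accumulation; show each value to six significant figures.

∫_12^39 ln(x) dx evaluates to 86.0600.
Endpoint term: (f(12) + f(39))/2 = (2.48491 + 3.66356)/2 = 3.07423.
So far: 89.1343.
k=1: B_{2}/(2)! × [f^{(1)}(39) − f^{(1)}(12)] = 1/12 × (0.0256410 − 0.0833333) = -0.00480769.
Running total after k=1: 89.1295.
k=2: B_{4}/(4)! × [f^{(3)}(39) − f^{(3)}(12)] = −1/720 × (3.37160e-05 − 0.00115741) = 1.56068e-06.
Running total after k=2: 89.1295.
k=3: B_{6}/(6)! × [f^{(5)}(39) − f^{(5)}(12)] = 1/30240 × (2.66004e-07 − 9.64506e-05) = -3.18071e-09.
Running total after k=3: 89.1295.
k=4: B_{8}/(8)! × [f^{(7)}(39) − f^{(7)}(12)] = −1/1209600 × (5.24663e-09 − 2.00939e-05) = 1.66077e-11.

S_4 ≈ 89.1295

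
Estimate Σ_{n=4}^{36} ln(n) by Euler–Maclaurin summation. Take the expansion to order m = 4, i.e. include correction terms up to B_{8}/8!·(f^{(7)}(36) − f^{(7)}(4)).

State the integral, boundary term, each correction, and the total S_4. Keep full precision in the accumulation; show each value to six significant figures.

∫_4^36 ln(x) dx evaluates to 91.4615.
Boundary: ½(f(4) + f(36)) = ½(1.38629 + 3.58352) = 2.48491.
So far: 93.9464.
Order-1 term: 1/12 · (0.0277778 − 0.250000) = -0.0185185.
After k=1: 93.9279.
Order-2 term: −1/720 · (4.28669e-05 − 0.0312500) = 4.33432e-05.
After k=2: 93.9279.
Order-3 term: 1/30240 · (3.96916e-07 − 0.0234375) = -7.75036e-07.
After k=3: 93.9279.
Order-4 term: −1/1209600 · (9.18787e-09 − 0.0439453) = 3.63304e-08.

S_4 ≈ 93.9279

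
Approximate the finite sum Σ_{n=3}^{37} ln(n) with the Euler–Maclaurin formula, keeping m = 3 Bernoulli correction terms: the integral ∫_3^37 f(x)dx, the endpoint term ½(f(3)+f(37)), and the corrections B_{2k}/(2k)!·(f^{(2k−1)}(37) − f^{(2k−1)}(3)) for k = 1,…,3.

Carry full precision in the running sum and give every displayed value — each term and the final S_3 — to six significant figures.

The integral term ∫_3^37 ln(x) dx = 96.3081.
Endpoint term: (f(3) + f(37))/2 = (1.09861 + 3.61092)/2 = 2.35477.
Running total after boundary: 98.6629.
k=1: B_{2}/(2)! × [f^{(1)}(37) − f^{(1)}(3)] = 1/12 × (0.0270270 − 0.333333) = -0.0255255.
Running total after k=1: 98.6374.
k=2: B_{4}/(4)! × [f^{(3)}(37) − f^{(3)}(3)] = −1/720 × (3.94843e-05 − 0.0740741) = 0.000102826.
Running total after k=2: 98.6375.
k=3: B_{6}/(6)! × [f^{(5)}(37) − f^{(5)}(3)] = 1/30240 × (3.46101e-07 − 0.0987654) = -3.26604e-06.

S_3 ≈ 98.6375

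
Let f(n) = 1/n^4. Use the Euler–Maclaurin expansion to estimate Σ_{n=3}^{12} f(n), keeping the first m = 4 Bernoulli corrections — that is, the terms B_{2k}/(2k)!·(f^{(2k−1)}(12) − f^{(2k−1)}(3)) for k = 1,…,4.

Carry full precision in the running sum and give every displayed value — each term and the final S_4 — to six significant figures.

S_4 ≈ 0.0196524

The integral term ∫_3^12 1/x^4 dx = 0.0121528.
Endpoint term: (f(3) + f(12))/2 = (0.0123457 + 4.82253e-05)/2 = 0.00619695.
So far: 0.0183497.
Correction k=1: B_{2}/2! · (f^{(1)}(12) − f^{(1)}(3)) = 1/12 · (-1.60751e-05 − (-0.0164609)) = 0.00137040.
After k=1: 0.0197201.
Correction k=2: B_{4}/4! · (f^{(3)}(12) − f^{(3)}(3)) = −1/720 · (-3.34898e-06 − (-0.0548697)) = -7.62032e-05.
After k=2: 0.0196439.
Correction k=3: B_{6}/6! · (f^{(5)}(12) − f^{(5)}(3)) = 1/30240 · (-1.30238e-06 − (-0.341411)) = 1.12900e-05.
After k=3: 0.0196552.
Correction k=4: B_{8}/8! · (f^{(7)}(12) − f^{(7)}(3)) = −1/1209600 · (-8.13988e-07 − (-3.41411)) = -2.82251e-06.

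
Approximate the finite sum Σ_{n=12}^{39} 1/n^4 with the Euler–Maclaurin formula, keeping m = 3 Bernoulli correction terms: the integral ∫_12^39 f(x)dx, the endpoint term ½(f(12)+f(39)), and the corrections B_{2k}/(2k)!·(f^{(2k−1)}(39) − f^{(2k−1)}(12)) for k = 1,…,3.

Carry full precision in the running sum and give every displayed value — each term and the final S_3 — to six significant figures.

S_3 ≈ 0.000212942

∫_12^39 1/x^4 dx evaluates to 0.000187282.
Boundary: ½(f(12) + f(39)) = ½(4.82253e-05 + 4.32257e-07) = 2.43288e-05.
Running total after boundary: 0.000211611.
Correction k=1: B_{2}/2! · (f^{(1)}(39) − f^{(1)}(12)) = 1/12 · (-4.43340e-08 − (-1.60751e-05)) = 1.33590e-06.
Running total after k=1: 0.000212947.
Correction k=2: B_{4}/4! · (f^{(3)}(39) − f^{(3)}(12)) = −1/720 · (-8.74438e-10 − (-3.34898e-06)) = -4.65015e-09.
Running total after k=2: 0.000212942.
Correction k=3: B_{6}/6! · (f^{(5)}(39) − f^{(5)}(12)) = 1/30240 · (-3.21950e-11 − (-1.30238e-06)) = 4.30671e-11.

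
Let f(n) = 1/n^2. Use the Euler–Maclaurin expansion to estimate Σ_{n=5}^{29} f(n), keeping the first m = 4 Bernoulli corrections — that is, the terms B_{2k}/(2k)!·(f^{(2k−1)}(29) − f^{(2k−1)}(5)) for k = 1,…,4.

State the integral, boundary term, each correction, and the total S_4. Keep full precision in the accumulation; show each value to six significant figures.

S_4 ≈ 0.187428

The integral term ∫_5^29 1/x^2 dx = 0.165517.
Endpoint term: (f(5) + f(29))/2 = (0.0400000 + 0.00118906)/2 = 0.0205945.
So far: 0.186112.
k=1: B_{2}/(2)! × [f^{(1)}(29) − f^{(1)}(5)] = 1/12 × (-8.20042e-05 − (-0.0160000)) = 0.00132650.
Partial sum through k=1: 0.187438.
k=2: B_{4}/(4)! × [f^{(3)}(29) − f^{(3)}(5)] = −1/720 × (-1.17010e-06 − (-0.00768000)) = -1.06650e-05.
Partial sum through k=2: 0.187428.
k=3: B_{6}/(6)! × [f^{(5)}(29) − f^{(5)}(5)] = 1/30240 × (-4.17394e-08 − (-0.00921600)) = 3.04761e-07.
Partial sum through k=3: 0.187428.
k=4: B_{8}/(8)! × [f^{(7)}(29) − f^{(7)}(5)] = −1/1209600 × (-2.77932e-09 − (-0.0206438)) = -1.70667e-08.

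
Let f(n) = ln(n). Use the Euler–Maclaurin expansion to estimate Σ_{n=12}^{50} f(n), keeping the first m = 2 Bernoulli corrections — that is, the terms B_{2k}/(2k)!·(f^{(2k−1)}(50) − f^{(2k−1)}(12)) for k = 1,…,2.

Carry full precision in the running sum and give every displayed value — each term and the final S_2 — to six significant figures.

Integral: ∫_12^50 ln(x) dx = 127.782.
Boundary: ½(f(12) + f(50)) = ½(2.48491 + 3.91202) = 3.19846.
Running total after boundary: 130.981.
Correction k=1: B_{2}/2! · (f^{(1)}(50) − f^{(1)}(12)) = 1/12 · (0.0200000 − 0.0833333) = -0.00527778.
Running total after k=1: 130.975.
Correction k=2: B_{4}/4! · (f^{(3)}(50) − f^{(3)}(12)) = −1/720 · (1.60000e-05 − 0.00115741) = 1.58529e-06.

S_2 ≈ 130.975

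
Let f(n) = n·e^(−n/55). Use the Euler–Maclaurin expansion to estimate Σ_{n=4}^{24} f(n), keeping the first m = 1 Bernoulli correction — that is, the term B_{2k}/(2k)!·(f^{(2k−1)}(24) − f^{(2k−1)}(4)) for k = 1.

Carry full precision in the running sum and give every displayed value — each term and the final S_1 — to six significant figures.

S_1 ≈ 218.420

∫_4^24 x·e^(−x/55) dx evaluates to 208.845.
½[f(4) + f(24)] = ½[3.71942 + 15.5132] = 9.61630.
Integral + boundary = 218.461.
k=1: B_{2}/(2)! × [f^{(1)}(24) − f^{(1)}(4)] = 1/12 × (0.364325 − 0.862229) = -0.0414920.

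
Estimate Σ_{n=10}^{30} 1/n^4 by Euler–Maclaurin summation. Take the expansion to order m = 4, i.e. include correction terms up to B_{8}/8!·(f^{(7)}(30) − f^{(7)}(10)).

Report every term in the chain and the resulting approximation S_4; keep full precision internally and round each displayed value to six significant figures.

S_4 ≈ 0.000374908

∫_10^30 1/x^4 dx evaluates to 0.000320988.
Boundary: ½(f(10) + f(30)) = ½(0.000100000 + 1.23457e-06) = 5.06173e-05.
Running total after boundary: 0.000371605.
Order-1 term: 1/12 · (-1.64609e-07 − (-4.00000e-05)) = 3.31962e-06.
Running total after k=1: 0.000374925.
Order-2 term: −1/720 · (-5.48697e-09 − (-1.20000e-05)) = -1.66590e-08.
Running total after k=2: 0.000374908.
Order-3 term: 1/30240 · (-3.41411e-10 − (-6.72000e-06)) = 2.22211e-10.
Running total after k=3: 0.000374908.
Order-4 term: −1/1209600 · (-3.41411e-11 − (-6.04800e-06)) = -4.99997e-12.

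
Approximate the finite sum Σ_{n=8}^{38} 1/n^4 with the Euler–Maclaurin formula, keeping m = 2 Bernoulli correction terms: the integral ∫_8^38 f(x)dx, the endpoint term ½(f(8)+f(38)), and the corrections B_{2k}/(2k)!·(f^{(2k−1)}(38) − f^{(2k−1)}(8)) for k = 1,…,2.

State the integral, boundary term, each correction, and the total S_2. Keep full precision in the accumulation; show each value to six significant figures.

S_2 ≈ 0.000777366

The integral term ∫_8^38 1/x^4 dx = 0.000644967.
Endpoint term: (f(8) + f(38))/2 = (0.000244141 + 4.79585e-07)/2 = 0.000122310.
Running total after boundary: 0.000767277.
Order-1 term: 1/12 · (-5.04826e-08 − (-0.000122070)) = 1.01683e-05.
Partial sum through k=1: 0.000777445.
Order-2 term: −1/720 · (-1.04881e-09 − (-5.72205e-05)) = -7.94714e-08.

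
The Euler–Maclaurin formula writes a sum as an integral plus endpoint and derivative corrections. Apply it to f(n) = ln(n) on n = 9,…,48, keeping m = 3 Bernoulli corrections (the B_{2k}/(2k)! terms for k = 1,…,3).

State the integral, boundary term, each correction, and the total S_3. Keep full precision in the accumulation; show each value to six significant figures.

The integral term ∫_9^48 ln(x) dx = 127.043.
Boundary: ½(f(9) + f(48)) = ½(2.19722 + 3.87120) = 3.03421.
Integral + boundary = 130.077.
Order-1 term: 1/12 · (0.0208333 − 0.111111) = -0.00752315.
Partial sum through k=1: 130.069.
Order-2 term: −1/720 · (1.80845e-05 − 0.00274348) = 3.78528e-06.
Partial sum through k=2: 130.069.
Order-3 term: 1/30240 · (9.41901e-08 − 0.000406442) = -1.34374e-08.

S_3 ≈ 130.069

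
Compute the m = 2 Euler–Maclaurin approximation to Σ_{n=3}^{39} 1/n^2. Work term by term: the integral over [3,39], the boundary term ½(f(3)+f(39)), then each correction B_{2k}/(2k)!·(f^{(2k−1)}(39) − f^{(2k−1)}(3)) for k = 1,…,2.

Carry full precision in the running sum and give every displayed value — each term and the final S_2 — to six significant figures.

S_2 ≈ 0.369609

∫_3^39 1/x^2 dx evaluates to 0.307692.
Endpoint term: (f(3) + f(39))/2 = (0.111111 + 0.000657462)/2 = 0.0558843.
Integral + boundary = 0.363577.
k=1: B_{2}/(2)! × [f^{(1)}(39) − f^{(1)}(3)] = 1/12 × (-3.37160e-05 − (-0.0740741)) = 0.00617003.
After k=1: 0.369747.
k=2: B_{4}/(4)! × [f^{(3)}(39) − f^{(3)}(3)] = −1/720 × (-2.66004e-07 − (-0.0987654)) = -0.000137174.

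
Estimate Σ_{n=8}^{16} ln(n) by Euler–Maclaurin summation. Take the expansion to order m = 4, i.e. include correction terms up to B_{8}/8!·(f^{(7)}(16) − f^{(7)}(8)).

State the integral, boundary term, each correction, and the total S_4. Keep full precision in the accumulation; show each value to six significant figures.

S_4 ≈ 22.1467

Integral: ∫_8^16 ln(x) dx = 19.7259.
Endpoint term: (f(8) + f(16))/2 = (2.07944 + 2.77259)/2 = 2.42602.
Integral + boundary = 22.1519.
Order-1 term: 1/12 · (0.0625000 − 0.125000) = -0.00520833.
Running total after k=1: 22.1467.
Order-2 term: −1/720 · (0.000488281 − 0.00390625) = 4.74718e-06.
Running total after k=2: 22.1467.
Order-3 term: 1/30240 · (2.28882e-05 − 0.000732422) = -2.34634e-08.
Running total after k=3: 22.1467.
Order-4 term: −1/1209600 · (2.68221e-06 − 0.000343323) = 2.81614e-10.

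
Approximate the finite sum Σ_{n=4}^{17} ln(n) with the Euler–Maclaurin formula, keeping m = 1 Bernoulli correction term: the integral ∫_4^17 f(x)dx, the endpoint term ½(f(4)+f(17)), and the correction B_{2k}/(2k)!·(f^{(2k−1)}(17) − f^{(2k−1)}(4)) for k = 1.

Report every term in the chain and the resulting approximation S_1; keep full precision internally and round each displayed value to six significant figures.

The integral term ∫_4^17 ln(x) dx = 29.6194.
Endpoint term: (f(4) + f(17))/2 = (1.38629 + 2.83321)/2 = 2.10975.
Integral + boundary = 31.7292.
Order-1 term: 1/12 · (0.0588235 − 0.250000) = -0.0159314.

S_1 ≈ 31.7133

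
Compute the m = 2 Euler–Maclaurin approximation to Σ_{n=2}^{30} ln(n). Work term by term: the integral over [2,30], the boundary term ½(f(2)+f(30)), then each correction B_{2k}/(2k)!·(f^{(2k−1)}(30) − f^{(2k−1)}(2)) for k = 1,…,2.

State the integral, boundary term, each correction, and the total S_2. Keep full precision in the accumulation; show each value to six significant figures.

The integral term ∫_2^30 ln(x) dx = 72.6496.
Endpoint term: (f(2) + f(30))/2 = (0.693147 + 3.40120)/2 = 2.04717.
Running total after boundary: 74.6968.
k=1: B_{2}/(2)! × [f^{(1)}(30) − f^{(1)}(2)] = 1/12 × (0.0333333 − 0.500000) = -0.0388889.
Running total after k=1: 74.6579.
k=2: B_{4}/(4)! × [f^{(3)}(30) − f^{(3)}(2)] = −1/720 × (7.40741e-05 − 0.250000) = 0.000347119.

S_2 ≈ 74.6583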